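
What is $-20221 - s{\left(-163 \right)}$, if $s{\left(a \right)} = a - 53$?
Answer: $-20005$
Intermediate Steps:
$s{\left(a \right)} = -53 + a$ ($s{\left(a \right)} = a - 53 = -53 + a$)
$-20221 - s{\left(-163 \right)} = -20221 - \left(-53 - 163\right) = -20221 - -216 = -20221 + 216 = -20005$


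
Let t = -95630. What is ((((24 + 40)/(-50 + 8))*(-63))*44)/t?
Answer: -2112/47815 ≈ -0.044170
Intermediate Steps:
((((24 + 40)/(-50 + 8))*(-63))*44)/t = ((((24 + 40)/(-50 + 8))*(-63))*44)/(-95630) = (((64/(-42))*(-63))*44)*(-1/95630) = (((64*(-1/42))*(-63))*44)*(-1/95630) = (-32/21*(-63)*44)*(-1/95630) = (96*44)*(-1/95630) = 4224*(-1/95630) = -2112/47815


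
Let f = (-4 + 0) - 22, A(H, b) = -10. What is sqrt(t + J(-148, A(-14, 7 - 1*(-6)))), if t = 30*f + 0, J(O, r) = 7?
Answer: I*sqrt(773) ≈ 27.803*I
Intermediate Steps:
f = -26 (f = -4 - 22 = -26)
t = -780 (t = 30*(-26) + 0 = -780 + 0 = -780)
sqrt(t + J(-148, A(-14, 7 - 1*(-6)))) = sqrt(-780 + 7) = sqrt(-773) = I*sqrt(773)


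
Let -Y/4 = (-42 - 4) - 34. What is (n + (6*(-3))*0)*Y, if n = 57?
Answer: 18240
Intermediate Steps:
Y = 320 (Y = -4*((-42 - 4) - 34) = -4*(-46 - 34) = -4*(-80) = 320)
(n + (6*(-3))*0)*Y = (57 + (6*(-3))*0)*320 = (57 - 18*0)*320 = (57 + 0)*320 = 57*320 = 18240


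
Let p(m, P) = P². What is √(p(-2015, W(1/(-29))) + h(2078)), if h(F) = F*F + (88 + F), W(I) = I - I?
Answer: 5*√172810 ≈ 2078.5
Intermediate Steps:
W(I) = 0
h(F) = 88 + F + F² (h(F) = F² + (88 + F) = 88 + F + F²)
√(p(-2015, W(1/(-29))) + h(2078)) = √(0² + (88 + 2078 + 2078²)) = √(0 + (88 + 2078 + 4318084)) = √(0 + 4320250) = √4320250 = 5*√172810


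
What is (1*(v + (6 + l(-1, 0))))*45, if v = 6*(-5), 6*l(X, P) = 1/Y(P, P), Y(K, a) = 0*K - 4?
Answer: -8655/8 ≈ -1081.9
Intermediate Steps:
Y(K, a) = -4 (Y(K, a) = 0 - 4 = -4)
l(X, P) = -1/24 (l(X, P) = (1/6)/(-4) = (1/6)*(-1/4) = -1/24)
v = -30
(1*(v + (6 + l(-1, 0))))*45 = (1*(-30 + (6 - 1/24)))*45 = (1*(-30 + 143/24))*45 = (1*(-577/24))*45 = -577/24*45 = -8655/8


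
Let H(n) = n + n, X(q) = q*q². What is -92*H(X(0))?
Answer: 0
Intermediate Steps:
X(q) = q³
H(n) = 2*n
-92*H(X(0)) = -184*0³ = -184*0 = -92*0 = 0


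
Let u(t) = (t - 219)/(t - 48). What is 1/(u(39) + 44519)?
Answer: 1/44539 ≈ 2.2452e-5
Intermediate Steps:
u(t) = (-219 + t)/(-48 + t)
1/(u(39) + 44519) = 1/((-219 + 39)/(-48 + 39) + 44519) = 1/(-180/(-9) + 44519) = 1/(-⅑*(-180) + 44519) = 1/(20 + 44519) = 1/44539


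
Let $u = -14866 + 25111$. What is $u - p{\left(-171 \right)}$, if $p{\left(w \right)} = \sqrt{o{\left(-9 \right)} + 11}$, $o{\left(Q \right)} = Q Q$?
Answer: $10245 - 2 \sqrt{23} \approx 10235.0$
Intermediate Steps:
$o{\left(Q \right)} = Q^{2}$
$u = 10245$
$p{\left(w \right)} = 2 \sqrt{23}$ ($p{\left(w \right)} = \sqrt{\left(-9\right)^{2} + 11} = \sqrt{81 + 11} = \sqrt{92} = 2 \sqrt{23}$)
$u - p{\left(-171 \right)} = 10245 - 2 \sqrt{23}$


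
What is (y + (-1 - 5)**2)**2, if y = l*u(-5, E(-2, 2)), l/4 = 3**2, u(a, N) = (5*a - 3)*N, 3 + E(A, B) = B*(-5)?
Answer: 172659600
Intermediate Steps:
E(A, B) = -3 - 5*B (E(A, B) = -3 + B*(-5) = -3 - 5*B)
u(a, N) = N*(-3 + 5*a) (u(a, N) = (-3 + 5*a)*N = N*(-3 + 5*a))
l = 36 (l = 4*3**2 = 4*9 = 36)
y = 13104 (y = 36*((-3 - 5*2)*(-3 + 5*(-5))) = 36*((-3 - 10)*(-3 - 25)) = 36*(-13*(-28)) = 36*364 = 13104)
(y + (-1 - 5)**2)**2 = (13104 + (-1 - 5)**2)**2 = (13104 + (-6)**2)**2 = (13104 + 36)**2 = 13140**2 = 172659600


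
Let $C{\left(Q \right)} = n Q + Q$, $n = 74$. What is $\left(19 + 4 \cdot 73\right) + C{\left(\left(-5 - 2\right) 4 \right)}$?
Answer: $-1789$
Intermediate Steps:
$C{\left(Q \right)} = 75 Q$ ($C{\left(Q \right)} = 74 Q + Q = 75 Q$)
$\left(19 + 4 \cdot 73\right) + C{\left(\left(-5 - 2\right) 4 \right)} = \left(19 + 4 \cdot 73\right) + 75 \left(-5 - 2\right) 4 = \left(19 + 292\right) + 75 \left(\left(-7\right) 4\right) = 311 + 75 \left(-28\right) = 311 - 2100 = -1789$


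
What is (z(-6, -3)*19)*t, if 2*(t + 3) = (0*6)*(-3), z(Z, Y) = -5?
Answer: 285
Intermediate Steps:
t = -3 (t = -3 + ((0*6)*(-3))/2 = -3 + (0*(-3))/2 = -3 + (½)*0 = -3 + 0 = -3)
(z(-6, -3)*19)*t = -5*19*(-3) = -95*(-3) = 285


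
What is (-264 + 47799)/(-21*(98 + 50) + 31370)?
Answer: 47535/28262 ≈ 1.6819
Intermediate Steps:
(-264 + 47799)/(-21*(98 + 50) + 31370) = 47535/(-21*148 + 31370) = 47535/(-3108 + 31370) = 47535/28262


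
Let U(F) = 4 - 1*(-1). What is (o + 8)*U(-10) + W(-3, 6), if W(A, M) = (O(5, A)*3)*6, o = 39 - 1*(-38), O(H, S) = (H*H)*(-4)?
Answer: -1375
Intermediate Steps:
U(F) = 5 (U(F) = 4 + 1 = 5)
O(H, S) = -4*H² (O(H, S) = H²*(-4) = -4*H²)
o = 77 (o = 39 + 38 = 77)
W(A, M) = -1800 (W(A, M) = (-4*5²*3)*6 = (-4*25*3)*6 = -100*3*6 = -300*6 = -1800)
(o + 8)*U(-10) + W(-3, 6) = (77 + 8)*5 - 1800 = 85*5 - 1800 = 425 - 1800 = -1375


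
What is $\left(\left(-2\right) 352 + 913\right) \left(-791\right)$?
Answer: $-165319$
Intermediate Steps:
$\left(\left(-2\right) 352 + 913\right) \left(-791\right) = \left(-704 + 913\right) \left(-791\right) = 209 \left(-791\right) = -165319$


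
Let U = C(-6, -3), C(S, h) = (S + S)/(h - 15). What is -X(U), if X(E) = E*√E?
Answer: -2*√6/9 ≈ -0.54433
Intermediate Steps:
C(S, h) = 2*S/(-15 + h) (C(S, h) = (2*S)/(-15 + h) = 2*S/(-15 + h))
U = ⅔ (U = 2*(-6)/(-15 - 3) = 2*(-6)/(-18) = 2*(-6)*(-1/18) = ⅔ ≈ 0.66667)
X(E) = E^(3/2)
-X(U) = -(⅔)^(3/2) = -2*√6/9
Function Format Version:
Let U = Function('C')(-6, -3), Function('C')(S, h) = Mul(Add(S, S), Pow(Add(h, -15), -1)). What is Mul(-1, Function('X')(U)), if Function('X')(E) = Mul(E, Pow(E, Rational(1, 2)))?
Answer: Mul(Rational(-2, 9), Pow(6, Rational(1, 2))) ≈ -0.54433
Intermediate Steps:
Function('C')(S, h) = Mul(2, S, Pow(Add(-15, h), -1)) (Function('C')(S, h) = Mul(Mul(2, S), Pow(Add(-15, h), -1)) = Mul(2, S, Pow(Add(-15, h), -1)))
U = Rational(2, 3) (U = Mul(2, -6, Pow(Add(-15, -3), -1)) = Mul(2, -6, Pow(-18, -1)) = Mul(2, -6, Rational(-1, 18)) = Rational(2, 3) ≈ 0.66667)
Function('X')(E) = Pow(E, Rational(3, 2))
Mul(-1, Function('X')(U)) = Mul(-1, Pow(Rational(2, 3), Rational(3, 2))) = Mul(-1, Mul(Rational(2, 9), Pow(6, Rational(1, 2)))) = Mul(Rational(-2, 9), Pow(6, Rational(1, 2)))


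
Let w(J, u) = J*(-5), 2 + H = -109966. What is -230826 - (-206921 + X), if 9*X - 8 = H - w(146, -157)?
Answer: -35305/3 ≈ -11768.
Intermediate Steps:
H = -109968 (H = -2 - 109966 = -109968)
w(J, u) = -5*J
X = -36410/3 (X = 8/9 + (-109968 - (-5)*146)/9 = 8/9 + (-109968 - 1*(-730))/9 = 8/9 + (-109968 + 730)/9 = 8/9 + (⅑)*(-109238) = 8/9 - 109238/9 = -36410/3 ≈ -12137.)
-230826 - (-206921 + X) = -230826 - (-206921 - 36410/3) = -230826 - 1*(-657173/3) = -230826 + 657173/3 = -35305/3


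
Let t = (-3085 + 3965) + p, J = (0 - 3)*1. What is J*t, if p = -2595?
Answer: 5145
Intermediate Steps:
J = -3 (J = -3*1 = -3)
t = -1715 (t = (-3085 + 3965) - 2595 = 880 - 2595 = -1715)
J*t = -3*(-1715) = 5145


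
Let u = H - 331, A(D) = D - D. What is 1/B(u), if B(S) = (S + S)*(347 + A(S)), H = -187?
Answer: -1/359492 ≈ -2.7817e-6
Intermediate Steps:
A(D) = 0
u = -518 (u = -187 - 331 = -518)
B(S) = 694*S (B(S) = (S + S)*(347 + 0) = (2*S)*347 = 694*S)
1/B(u) = 1/(694*(-518)) = 1/(-359492) = -1/359492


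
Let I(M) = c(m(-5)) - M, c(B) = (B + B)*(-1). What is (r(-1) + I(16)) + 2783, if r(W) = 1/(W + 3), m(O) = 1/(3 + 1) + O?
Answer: 2777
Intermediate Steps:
m(O) = ¼ + O (m(O) = 1/4 + O = ¼ + O)
c(B) = -2*B (c(B) = (2*B)*(-1) = -2*B)
r(W) = 1/(3 + W)
I(M) = 19/2 - M (I(M) = -2*(¼ - 5) - M = -2*(-19/4) - M = 19/2 - M)
(r(-1) + I(16)) + 2783 = (1/(3 - 1) + (19/2 - 1*16)) + 2783 = (1/2 + (19/2 - 16)) + 2783 = (½ - 13/2) + 2783 = -6 + 2783 = 2777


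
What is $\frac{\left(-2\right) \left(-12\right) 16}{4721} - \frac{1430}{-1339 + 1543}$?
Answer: $- \frac{3336347}{481542} \approx -6.9285$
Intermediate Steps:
$\frac{\left(-2\right) \left(-12\right) 16}{4721} - \frac{1430}{-1339 + 1543} = 24 \cdot 16 \cdot \frac{1}{4721} - \frac{1430}{204} = 384 \cdot \frac{1}{4721} - \frac{715}{102} = \frac{384}{4721} - \frac{715}{102} = - \frac{3336347}{481542}$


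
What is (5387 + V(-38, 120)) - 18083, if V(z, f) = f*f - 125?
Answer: 1579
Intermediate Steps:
V(z, f) = -125 + f**2 (V(z, f) = f**2 - 125 = -125 + f**2)
(5387 + V(-38, 120)) - 18083 = (5387 + (-125 + 120**2)) - 18083 = (5387 + (-125 + 14400)) - 18083 = (5387 + 14275) - 18083 = 19662 - 18083 = 1579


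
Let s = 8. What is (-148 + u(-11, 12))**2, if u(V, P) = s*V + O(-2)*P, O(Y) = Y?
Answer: 67600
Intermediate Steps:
u(V, P) = -2*P + 8*V (u(V, P) = 8*V - 2*P = -2*P + 8*V)
(-148 + u(-11, 12))**2 = (-148 + (-2*12 + 8*(-11)))**2 = (-148 + (-24 - 88))**2 = (-148 - 112)**2 = (-260)**2 = 67600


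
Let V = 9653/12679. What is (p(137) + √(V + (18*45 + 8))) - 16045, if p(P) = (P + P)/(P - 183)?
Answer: -369172/23 + 5*√5264865997/12679 ≈ -16022.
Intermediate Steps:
V = 9653/12679 (V = 9653*(1/12679) = 9653/12679 ≈ 0.76134)
p(P) = 2*P/(-183 + P) (p(P) = (2*P)/(-183 + P) = 2*P/(-183 + P))
(p(137) + √(V + (18*45 + 8))) - 16045 = (2*137/(-183 + 137) + √(9653/12679 + (18*45 + 8))) - 16045 = (2*137/(-46) + √(9653/12679 + (810 + 8))) - 16045 = (2*137*(-1/46) + √(9653/12679 + 818)) - 16045 = (-137/23 + √(10381075/12679)) - 16045 = (-137/23 + 5*√5264865997/12679) - 16045 = -369172/23 + 5*√5264865997/12679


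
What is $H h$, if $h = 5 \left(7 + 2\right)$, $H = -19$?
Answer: $-855$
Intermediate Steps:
$h = 45$ ($h = 5 \cdot 9 = 45$)
$H h = \left(-19\right) 45 = -855$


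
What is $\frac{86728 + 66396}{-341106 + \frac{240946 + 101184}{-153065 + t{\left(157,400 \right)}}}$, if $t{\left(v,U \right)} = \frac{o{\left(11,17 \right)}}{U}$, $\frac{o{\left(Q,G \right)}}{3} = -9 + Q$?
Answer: $- \frac{2343792276314}{5221172690341} \approx -0.4489$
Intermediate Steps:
$o{\left(Q,G \right)} = -27 + 3 Q$ ($o{\left(Q,G \right)} = 3 \left(-9 + Q\right) = -27 + 3 Q$)
$t{\left(v,U \right)} = \frac{6}{U}$ ($t{\left(v,U \right)} = \frac{-27 + 3 \cdot 11}{U} = \frac{-27 + 33}{U} = \frac{6}{U}$)
$\frac{86728 + 66396}{-341106 + \frac{240946 + 101184}{-153065 + t{\left(157,400 \right)}}} = \frac{86728 + 66396}{-341106 + \frac{240946 + 101184}{-153065 + \frac{6}{400}}} = \frac{153124}{-341106 + \frac{342130}{-153065 + 6 \cdot \frac{1}{400}}} = \frac{153124}{-341106 + \frac{342130}{-153065 + \frac{3}{200}}} = \frac{153124}{-341106 + \frac{342130}{- \frac{30612997}{200}}} = \frac{153124}{-341106 + 342130 \left(- \frac{200}{30612997}\right)} = \frac{153124}{-341106 - \frac{68426000}{30612997}} = \frac{153124}{- \frac{10442345380682}{30612997}} = 153124 \left(- \frac{30612997}{10442345380682}\right) = - \frac{2343792276314}{5221172690341}$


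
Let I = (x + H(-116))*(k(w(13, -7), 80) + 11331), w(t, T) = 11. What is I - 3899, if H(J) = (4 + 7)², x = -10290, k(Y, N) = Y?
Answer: -115340697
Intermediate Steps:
H(J) = 121 (H(J) = 11² = 121)
I = -115336798 (I = (-10290 + 121)*(11 + 11331) = -10169*11342 = -115336798)
I - 3899 = -115336798 - 3899 = -115340697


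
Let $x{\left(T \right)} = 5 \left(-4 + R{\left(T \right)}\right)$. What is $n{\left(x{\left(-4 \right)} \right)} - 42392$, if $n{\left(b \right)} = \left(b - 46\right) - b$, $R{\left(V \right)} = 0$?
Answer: $-42438$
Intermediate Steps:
$x{\left(T \right)} = -20$ ($x{\left(T \right)} = 5 \left(-4 + 0\right) = 5 \left(-4\right) = -20$)
$n{\left(b \right)} = -46$ ($n{\left(b \right)} = \left(-46 + b\right) - b = -46$)
$n{\left(x{\left(-4 \right)} \right)} - 42392 = -46 - 42392 = -42438$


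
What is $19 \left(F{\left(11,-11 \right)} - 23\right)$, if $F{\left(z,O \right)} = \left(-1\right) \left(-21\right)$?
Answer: $-38$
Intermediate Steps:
$F{\left(z,O \right)} = 21$
$19 \left(F{\left(11,-11 \right)} - 23\right) = 19 \left(21 - 23\right) = 19 \left(-2\right) = -38$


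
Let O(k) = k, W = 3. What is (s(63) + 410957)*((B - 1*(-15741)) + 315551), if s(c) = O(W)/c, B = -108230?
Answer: 91668900956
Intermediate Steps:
s(c) = 3/c
(s(63) + 410957)*((B - 1*(-15741)) + 315551) = (3/63 + 410957)*((-108230 - 1*(-15741)) + 315551) = (3*(1/63) + 410957)*((-108230 + 15741) + 315551) = (1/21 + 410957)*(-92489 + 315551) = (8630098/21)*223062 = 91668900956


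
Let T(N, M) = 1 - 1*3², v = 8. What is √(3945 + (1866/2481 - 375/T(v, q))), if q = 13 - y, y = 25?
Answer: √43690775534/3308 ≈ 63.187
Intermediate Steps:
q = -12 (q = 13 - 1*25 = 13 - 25 = -12)
T(N, M) = -8 (T(N, M) = 1 - 1*9 = 1 - 9 = -8)
√(3945 + (1866/2481 - 375/T(v, q))) = √(3945 + (1866/2481 - 375/(-8))) = √(3945 + (1866*(1/2481) - 375*(-⅛))) = √(3945 + (622/827 + 375/8)) = √(3945 + 315101/6616) = √(26415221/6616) = √43690775534/3308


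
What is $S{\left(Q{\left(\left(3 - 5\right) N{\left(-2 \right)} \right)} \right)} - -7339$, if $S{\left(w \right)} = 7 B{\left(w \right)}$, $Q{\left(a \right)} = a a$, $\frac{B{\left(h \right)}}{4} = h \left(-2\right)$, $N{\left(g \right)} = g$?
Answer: $6443$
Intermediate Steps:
$B{\left(h \right)} = - 8 h$ ($B{\left(h \right)} = 4 h \left(-2\right) = 4 \left(- 2 h\right) = - 8 h$)
$Q{\left(a \right)} = a^{2}$
$S{\left(w \right)} = - 56 w$ ($S{\left(w \right)} = 7 \left(- 8 w\right) = - 56 w$)
$S{\left(Q{\left(\left(3 - 5\right) N{\left(-2 \right)} \right)} \right)} - -7339 = - 56 \left(\left(3 - 5\right) \left(-2\right)\right)^{2} - -7339 = - 56 \left(\left(-2\right) \left(-2\right)\right)^{2} + 7339 = - 56 \cdot 4^{2} + 7339 = \left(-56\right) 16 + 7339 = -896 + 7339 = 6443$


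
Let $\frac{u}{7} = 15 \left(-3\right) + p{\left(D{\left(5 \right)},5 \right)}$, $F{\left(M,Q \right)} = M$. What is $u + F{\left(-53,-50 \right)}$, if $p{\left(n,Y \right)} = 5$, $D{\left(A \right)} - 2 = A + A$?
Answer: $-333$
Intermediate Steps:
$D{\left(A \right)} = 2 + 2 A$ ($D{\left(A \right)} = 2 + \left(A + A\right) = 2 + 2 A$)
$u = -280$ ($u = 7 \left(15 \left(-3\right) + 5\right) = 7 \left(-45 + 5\right) = 7 \left(-40\right) = -280$)
$u + F{\left(-53,-50 \right)} = -280 - 53 = -333$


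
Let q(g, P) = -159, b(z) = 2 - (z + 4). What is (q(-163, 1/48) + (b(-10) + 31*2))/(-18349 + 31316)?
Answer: -89/12967 ≈ -0.0068636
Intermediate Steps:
b(z) = -2 - z (b(z) = 2 - (4 + z) = 2 + (-4 - z) = -2 - z)
(q(-163, 1/48) + (b(-10) + 31*2))/(-18349 + 31316) = (-159 + ((-2 - 1*(-10)) + 31*2))/(-18349 + 31316) = (-159 + ((-2 + 10) + 62))/12967 = (-159 + (8 + 62))*(1/12967) = (-159 + 70)*(1/12967) = -89*1/12967 = -89/12967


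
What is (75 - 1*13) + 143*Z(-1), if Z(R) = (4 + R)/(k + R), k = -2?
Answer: -81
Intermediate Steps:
Z(R) = (4 + R)/(-2 + R)
(75 - 1*13) + 143*Z(-1) = (75 - 1*13) + 143*((4 - 1)/(-2 - 1)) = (75 - 13) + 143*(3/(-3)) = 62 + 143*(-1/3*3) = 62 + 143*(-1) = 62 - 143 = -81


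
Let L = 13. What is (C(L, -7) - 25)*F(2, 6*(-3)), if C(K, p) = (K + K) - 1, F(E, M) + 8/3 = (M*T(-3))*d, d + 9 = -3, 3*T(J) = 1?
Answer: 0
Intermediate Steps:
T(J) = ⅓ (T(J) = (⅓)*1 = ⅓)
d = -12 (d = -9 - 3 = -12)
F(E, M) = -8/3 - 4*M (F(E, M) = -8/3 + (M*(⅓))*(-12) = -8/3 + (M/3)*(-12) = -8/3 - 4*M)
C(K, p) = -1 + 2*K (C(K, p) = 2*K - 1 = -1 + 2*K)
(C(L, -7) - 25)*F(2, 6*(-3)) = ((-1 + 2*13) - 25)*(-8/3 - 24*(-3)) = ((-1 + 26) - 25)*(-8/3 - 4*(-18)) = (25 - 25)*(-8/3 + 72) = 0*(208/3) = 0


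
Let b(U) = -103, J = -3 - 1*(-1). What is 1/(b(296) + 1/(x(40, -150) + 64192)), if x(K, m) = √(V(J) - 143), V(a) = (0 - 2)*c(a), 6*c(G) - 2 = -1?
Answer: (-√1290 + 192576*I)/(-19835325*I + 103*√1290) ≈ -0.0097087 + 2.7267e-13*I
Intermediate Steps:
J = -2 (J = -3 + 1 = -2)
c(G) = ⅙ (c(G) = ⅓ + (⅙)*(-1) = ⅓ - ⅙ = ⅙)
V(a) = -⅓ (V(a) = (0 - 2)*(⅙) = -2*⅙ = -⅓)
x(K, m) = I*√1290/3 (x(K, m) = √(-⅓ - 143) = √(-430/3) = I*√1290/3)
1/(b(296) + 1/(x(40, -150) + 64192)) = 1/(-103 + 1/(I*√1290/3 + 64192)) = 1/(-103 + 1/(64192 + I*√1290/3))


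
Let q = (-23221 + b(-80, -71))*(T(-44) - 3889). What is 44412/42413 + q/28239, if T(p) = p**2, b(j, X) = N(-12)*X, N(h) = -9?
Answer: 623926558422/399233569 ≈ 1562.8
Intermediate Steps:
b(j, X) = -9*X
q = 44102646 (q = (-23221 - 9*(-71))*((-44)**2 - 3889) = (-23221 + 639)*(1936 - 3889) = -22582*(-1953) = 44102646)
44412/42413 + q/28239 = 44412/42413 + 44102646/28239 = 44412*(1/42413) + 44102646*(1/28239) = 44412/42413 + 14700882/9413 = 623926558422/399233569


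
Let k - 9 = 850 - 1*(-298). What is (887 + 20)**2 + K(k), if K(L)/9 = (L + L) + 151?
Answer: 844834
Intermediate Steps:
k = 1157 (k = 9 + (850 - 1*(-298)) = 9 + (850 + 298) = 9 + 1148 = 1157)
K(L) = 1359 + 18*L (K(L) = 9*((L + L) + 151) = 9*(2*L + 151) = 9*(151 + 2*L) = 1359 + 18*L)
(887 + 20)**2 + K(k) = (887 + 20)**2 + (1359 + 18*1157) = 907**2 + (1359 + 20826) = 822649 + 22185 = 844834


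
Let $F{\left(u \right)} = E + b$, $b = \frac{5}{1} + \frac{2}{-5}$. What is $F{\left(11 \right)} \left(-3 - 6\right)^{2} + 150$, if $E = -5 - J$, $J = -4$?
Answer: $\frac{2208}{5} \approx 441.6$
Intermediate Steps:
$E = -1$ ($E = -5 - -4 = -5 + 4 = -1$)
$b = \frac{23}{5}$ ($b = 5 \cdot 1 + 2 \left(- \frac{1}{5}\right) = 5 - \frac{2}{5} = \frac{23}{5} \approx 4.6$)
$F{\left(u \right)} = \frac{18}{5}$ ($F{\left(u \right)} = -1 + \frac{23}{5} = \frac{18}{5}$)
$F{\left(11 \right)} \left(-3 - 6\right)^{2} + 150 = \frac{18 \left(-3 - 6\right)^{2}}{5} + 150 = \frac{18 \left(-9\right)^{2}}{5} + 150 = \frac{18}{5} \cdot 81 + 150 = \frac{1458}{5} + 150 = \frac{2208}{5}$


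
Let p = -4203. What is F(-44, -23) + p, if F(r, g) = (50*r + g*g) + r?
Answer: -5918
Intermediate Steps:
F(r, g) = g**2 + 51*r (F(r, g) = (50*r + g**2) + r = (g**2 + 50*r) + r = g**2 + 51*r)
F(-44, -23) + p = ((-23)**2 + 51*(-44)) - 4203 = (529 - 2244) - 4203 = -1715 - 4203 = -5918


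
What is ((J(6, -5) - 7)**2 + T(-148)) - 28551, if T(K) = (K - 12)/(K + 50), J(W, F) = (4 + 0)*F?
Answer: -1363198/49 ≈ -27820.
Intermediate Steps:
J(W, F) = 4*F
T(K) = (-12 + K)/(50 + K)
((J(6, -5) - 7)**2 + T(-148)) - 28551 = ((4*(-5) - 7)**2 + (-12 - 148)/(50 - 148)) - 28551 = ((-20 - 7)**2 - 160/(-98)) - 28551 = ((-27)**2 - 1/98*(-160)) - 28551 = (729 + 80/49) - 28551 = 35801/49 - 28551 = -1363198/49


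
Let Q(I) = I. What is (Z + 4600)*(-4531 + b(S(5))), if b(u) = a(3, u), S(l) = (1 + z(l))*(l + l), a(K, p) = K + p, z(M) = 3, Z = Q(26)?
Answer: -20761488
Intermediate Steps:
Z = 26
S(l) = 8*l (S(l) = (1 + 3)*(l + l) = 4*(2*l) = 8*l)
b(u) = 3 + u
(Z + 4600)*(-4531 + b(S(5))) = (26 + 4600)*(-4531 + (3 + 8*5)) = 4626*(-4531 + (3 + 40)) = 4626*(-4531 + 43) = 4626*(-4488) = -20761488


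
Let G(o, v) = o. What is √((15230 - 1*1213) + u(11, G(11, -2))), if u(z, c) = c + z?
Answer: √14039 ≈ 118.49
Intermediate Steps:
√((15230 - 1*1213) + u(11, G(11, -2))) = √((15230 - 1*1213) + (11 + 11)) = √((15230 - 1213) + 22) = √(14017 + 22) = √14039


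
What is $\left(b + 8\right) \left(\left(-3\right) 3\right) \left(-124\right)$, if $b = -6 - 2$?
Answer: $0$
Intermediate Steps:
$b = -8$
$\left(b + 8\right) \left(\left(-3\right) 3\right) \left(-124\right) = \left(-8 + 8\right) \left(\left(-3\right) 3\right) \left(-124\right) = 0 \left(-9\right) \left(-124\right) = 0 \left(-124\right) = 0$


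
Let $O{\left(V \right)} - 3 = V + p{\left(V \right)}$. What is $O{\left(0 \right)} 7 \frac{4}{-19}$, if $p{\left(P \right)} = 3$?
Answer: $- \frac{168}{19} \approx -8.8421$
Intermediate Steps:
$O{\left(V \right)} = 6 + V$ ($O{\left(V \right)} = 3 + \left(V + 3\right) = 3 + \left(3 + V\right) = 6 + V$)
$O{\left(0 \right)} 7 \frac{4}{-19} = \left(6 + 0\right) 7 \frac{4}{-19} = 6 \cdot 7 \cdot 4 \left(- \frac{1}{19}\right) = 42 \left(- \frac{4}{19}\right) = - \frac{168}{19}$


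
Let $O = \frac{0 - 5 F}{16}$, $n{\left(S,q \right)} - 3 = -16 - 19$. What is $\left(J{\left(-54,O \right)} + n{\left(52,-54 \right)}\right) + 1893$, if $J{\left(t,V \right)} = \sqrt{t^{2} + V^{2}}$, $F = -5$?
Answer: $1861 + \frac{\sqrt{747121}}{16} \approx 1915.0$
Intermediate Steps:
$n{\left(S,q \right)} = -32$ ($n{\left(S,q \right)} = 3 - 35 = -32$)
$O = \frac{25}{16}$ ($O = \frac{0 - -25}{16} = \left(0 + 25\right) \frac{1}{16} = 25 \cdot \frac{1}{16} = \frac{25}{16} \approx 1.5625$)
$J{\left(t,V \right)} = \sqrt{V^{2} + t^{2}}$
$\left(J{\left(-54,O \right)} + n{\left(52,-54 \right)}\right) + 1893 = \left(\sqrt{\left(\frac{25}{16}\right)^{2} + \left(-54\right)^{2}} - 32\right) + 1893 = \left(\sqrt{\frac{625}{256} + 2916} - 32\right) + 1893 = \left(\sqrt{\frac{747121}{256}} - 32\right) + 1893 = \left(\frac{\sqrt{747121}}{16} - 32\right) + 1893 = \left(-32 + \frac{\sqrt{747121}}{16}\right) + 1893 = 1861 + \frac{\sqrt{747121}}{16}$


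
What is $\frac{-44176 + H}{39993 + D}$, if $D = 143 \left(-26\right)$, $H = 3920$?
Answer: $- \frac{40256}{36275} \approx -1.1097$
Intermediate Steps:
$D = -3718$
$\frac{-44176 + H}{39993 + D} = \frac{-44176 + 3920}{39993 - 3718} = - \frac{40256}{36275}$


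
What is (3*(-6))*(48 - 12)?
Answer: -648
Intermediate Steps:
(3*(-6))*(48 - 12) = -18*36 = -648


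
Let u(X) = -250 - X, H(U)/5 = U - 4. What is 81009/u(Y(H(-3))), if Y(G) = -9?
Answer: -81009/241 ≈ -336.14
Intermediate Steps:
H(U) = -20 + 5*U (H(U) = 5*(U - 4) = 5*(-4 + U) = -20 + 5*U)
81009/u(Y(H(-3))) = 81009/(-250 - 1*(-9)) = 81009/(-250 + 9) = 81009/(-241) = 81009*(-1/241) = -81009/241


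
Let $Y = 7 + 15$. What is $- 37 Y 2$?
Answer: $-1628$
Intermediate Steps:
$Y = 22$
$- 37 Y 2 = \left(-37\right) 22 \cdot 2 = \left(-814\right) 2 = -1628$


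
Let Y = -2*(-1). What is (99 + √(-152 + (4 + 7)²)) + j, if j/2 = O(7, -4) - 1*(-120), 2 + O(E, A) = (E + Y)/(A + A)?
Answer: 1331/4 + I*√31 ≈ 332.75 + 5.5678*I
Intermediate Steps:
Y = 2
O(E, A) = -2 + (2 + E)/(2*A) (O(E, A) = -2 + (E + 2)/(A + A) = -2 + (2 + E)/((2*A)) = -2 + (2 + E)*(1/(2*A)) = -2 + (2 + E)/(2*A))
j = 935/4 (j = 2*((½)*(2 + 7 - 4*(-4))/(-4) - 1*(-120)) = 2*((½)*(-¼)*(2 + 7 + 16) + 120) = 2*((½)*(-¼)*25 + 120) = 2*(-25/8 + 120) = 2*(935/8) = 935/4 ≈ 233.75)
(99 + √(-152 + (4 + 7)²)) + j = (99 + √(-152 + (4 + 7)²)) + 935/4 = (99 + √(-152 + 11²)) + 935/4 = (99 + √(-152 + 121)) + 935/4 = (99 + √(-31)) + 935/4 = (99 + I*√31) + 935/4 = 1331/4 + I*√31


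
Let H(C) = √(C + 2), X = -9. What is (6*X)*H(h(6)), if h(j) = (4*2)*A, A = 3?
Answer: -54*√26 ≈ -275.35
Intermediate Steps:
h(j) = 24 (h(j) = (4*2)*3 = 8*3 = 24)
H(C) = √(2 + C)
(6*X)*H(h(6)) = (6*(-9))*√(2 + 24) = -54*√26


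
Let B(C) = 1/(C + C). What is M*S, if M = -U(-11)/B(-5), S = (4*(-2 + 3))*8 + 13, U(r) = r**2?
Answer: 54450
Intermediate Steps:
B(C) = 1/(2*C)
S = 45 (S = (4*1)*8 + 13 = 4*8 + 13 = 32 + 13 = 45)
M = 1210 (M = -(-11)**2/((1/2)/(-5)) = -121/((1/2)*(-1/5)) = -121/(-1/10) = -121*(-10) = -1*(-1210) = 1210)
M*S = 1210*45 = 54450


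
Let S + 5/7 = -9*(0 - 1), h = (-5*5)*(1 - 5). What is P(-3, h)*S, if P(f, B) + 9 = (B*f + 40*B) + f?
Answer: 213904/7 ≈ 30558.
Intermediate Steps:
h = 100 (h = -25*(-4) = 100)
S = 58/7 (S = -5/7 - 9*(0 - 1) = -5/7 - 9*(-1) = -5/7 + 9 = 58/7 ≈ 8.2857)
P(f, B) = -9 + f + 40*B + B*f (P(f, B) = -9 + ((B*f + 40*B) + f) = -9 + ((40*B + B*f) + f) = -9 + (f + 40*B + B*f) = -9 + f + 40*B + B*f)
P(-3, h)*S = (-9 - 3 + 40*100 + 100*(-3))*(58/7) = (-9 - 3 + 4000 - 300)*(58/7) = 3688*(58/7) = 213904/7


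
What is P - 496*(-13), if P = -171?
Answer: 6277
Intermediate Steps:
P - 496*(-13) = -171 - 496*(-13) = -171 + 6448 = 6277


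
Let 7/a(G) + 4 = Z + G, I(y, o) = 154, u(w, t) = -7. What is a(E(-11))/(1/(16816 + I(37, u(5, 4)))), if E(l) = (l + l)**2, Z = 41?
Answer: 118790/521 ≈ 228.00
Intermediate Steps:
E(l) = 4*l**2 (E(l) = (2*l)**2 = 4*l**2)
a(G) = 7/(37 + G) (a(G) = 7/(-4 + (41 + G)) = 7/(37 + G))
a(E(-11))/(1/(16816 + I(37, u(5, 4)))) = (7/(37 + 4*(-11)**2))/(1/(16816 + 154)) = (7/(37 + 4*121))/(1/16970) = (7/(37 + 484))/(1/16970) = (7/521)*16970 = 118790/521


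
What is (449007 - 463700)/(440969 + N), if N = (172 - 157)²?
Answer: -14693/441194 ≈ -0.033303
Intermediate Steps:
N = 225 (N = 15² = 225)
(449007 - 463700)/(440969 + N) = (449007 - 463700)/(440969 + 225) = -14693/441194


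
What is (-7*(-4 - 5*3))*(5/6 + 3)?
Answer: 3059/6 ≈ 509.83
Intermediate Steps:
(-7*(-4 - 5*3))*(5/6 + 3) = (-7*(-4 - 15))*((⅙)*5 + 3) = (-7*(-19))*(⅚ + 3) = 133*(23/6) = 3059/6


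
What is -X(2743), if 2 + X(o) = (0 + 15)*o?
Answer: -41143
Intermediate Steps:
X(o) = -2 + 15*o (X(o) = -2 + (0 + 15)*o = -2 + 15*o)
-X(2743) = -(-2 + 15*2743) = -(-2 + 41145) = -1*41143 = -41143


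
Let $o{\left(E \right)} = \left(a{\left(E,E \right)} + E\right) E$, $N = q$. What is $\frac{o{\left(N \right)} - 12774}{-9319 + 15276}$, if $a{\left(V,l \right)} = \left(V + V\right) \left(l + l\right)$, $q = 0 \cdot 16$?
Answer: $- \frac{12774}{5957} \approx -2.1444$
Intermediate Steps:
$q = 0$
$N = 0$
$a{\left(V,l \right)} = 4 V l$ ($a{\left(V,l \right)} = 2 V 2 l = 4 V l$)
$o{\left(E \right)} = E \left(E + 4 E^{2}\right)$ ($o{\left(E \right)} = \left(4 E E + E\right) E = \left(4 E^{2} + E\right) E = \left(E + 4 E^{2}\right) E = E \left(E + 4 E^{2}\right)$)
$\frac{o{\left(N \right)} - 12774}{-9319 + 15276} = \frac{0^{2} \left(1 + 4 \cdot 0\right) - 12774}{-9319 + 15276} = \frac{0 \left(1 + 0\right) - 12774}{5957} = \left(0 \cdot 1 - 12774\right) \frac{1}{5957} = \left(0 - 12774\right) \frac{1}{5957} = \left(-12774\right) \frac{1}{5957} = - \frac{12774}{5957}$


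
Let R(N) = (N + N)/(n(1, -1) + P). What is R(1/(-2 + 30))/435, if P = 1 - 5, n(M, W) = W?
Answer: -1/30450 ≈ -3.2841e-5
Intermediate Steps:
P = -4
R(N) = -2*N/5 (R(N) = (N + N)/(-1 - 4) = (2*N)/(-5) = (2*N)*(-1/5) = -2*N/5)
R(1/(-2 + 30))/435 = -2/(5*(-2 + 30))/435 = -2/5/28*(1/435) = -2/5*1/28*(1/435) = -1/70*1/435 = -1/30450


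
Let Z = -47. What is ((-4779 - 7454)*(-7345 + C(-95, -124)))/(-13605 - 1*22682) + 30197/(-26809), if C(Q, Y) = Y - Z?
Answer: -2435174035273/972818183 ≈ -2503.2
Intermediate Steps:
C(Q, Y) = 47 + Y (C(Q, Y) = Y - 1*(-47) = Y + 47 = 47 + Y)
((-4779 - 7454)*(-7345 + C(-95, -124)))/(-13605 - 1*22682) + 30197/(-26809) = ((-4779 - 7454)*(-7345 + (47 - 124)))/(-13605 - 1*22682) + 30197/(-26809) = (-12233*(-7345 - 77))/(-13605 - 22682) + 30197*(-1/26809) = -12233*(-7422)/(-36287) - 30197/26809 = 90793326*(-1/36287) - 30197/26809 = -90793326/36287 - 30197/26809 = -2435174035273/972818183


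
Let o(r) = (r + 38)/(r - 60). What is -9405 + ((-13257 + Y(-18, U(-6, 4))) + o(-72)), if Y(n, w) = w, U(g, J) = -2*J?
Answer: -1496203/66 ≈ -22670.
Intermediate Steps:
o(r) = (38 + r)/(-60 + r)
-9405 + ((-13257 + Y(-18, U(-6, 4))) + o(-72)) = -9405 + ((-13257 - 2*4) + (38 - 72)/(-60 - 72)) = -9405 + ((-13257 - 8) - 34/(-132)) = -9405 + (-13265 - 1/132*(-34)) = -9405 + (-13265 + 17/66) = -9405 - 875473/66 = -1496203/66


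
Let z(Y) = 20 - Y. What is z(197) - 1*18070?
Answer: -18247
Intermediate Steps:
z(197) - 1*18070 = (20 - 1*197) - 1*18070 = (20 - 197) - 18070 = -177 - 18070 = -18247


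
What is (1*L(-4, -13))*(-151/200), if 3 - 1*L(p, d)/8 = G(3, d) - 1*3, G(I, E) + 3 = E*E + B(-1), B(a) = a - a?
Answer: 4832/5 ≈ 966.40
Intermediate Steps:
B(a) = 0
G(I, E) = -3 + E² (G(I, E) = -3 + (E*E + 0) = -3 + (E² + 0) = -3 + E²)
L(p, d) = 72 - 8*d² (L(p, d) = 24 - 8*((-3 + d²) - 1*3) = 24 - 8*((-3 + d²) - 3) = 24 - 8*(-6 + d²) = 24 + (48 - 8*d²) = 72 - 8*d²)
(1*L(-4, -13))*(-151/200) = (1*(72 - 8*(-13)²))*(-151/200) = (1*(72 - 8*169))*(-151*1/200) = (1*(72 - 1352))*(-151/200) = (1*(-1280))*(-151/200) = -1280*(-151/200) = 4832/5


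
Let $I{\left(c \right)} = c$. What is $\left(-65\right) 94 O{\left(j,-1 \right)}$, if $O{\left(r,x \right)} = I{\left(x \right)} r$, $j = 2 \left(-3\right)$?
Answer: $-36660$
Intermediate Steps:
$j = -6$
$O{\left(r,x \right)} = r x$ ($O{\left(r,x \right)} = x r = r x$)
$\left(-65\right) 94 O{\left(j,-1 \right)} = \left(-65\right) 94 \left(\left(-6\right) \left(-1\right)\right) = \left(-6110\right) 6 = -36660$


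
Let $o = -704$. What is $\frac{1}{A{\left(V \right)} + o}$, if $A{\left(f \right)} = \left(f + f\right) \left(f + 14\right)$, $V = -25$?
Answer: $- \frac{1}{154} \approx -0.0064935$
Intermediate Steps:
$A{\left(f \right)} = 2 f \left(14 + f\right)$
$\frac{1}{A{\left(V \right)} + o} = \frac{1}{2 \left(-25\right) \left(14 - 25\right) - 704} = \frac{1}{2 \left(-25\right) \left(-11\right) - 704} = \frac{1}{550 - 704} = \frac{1}{-154} = - \frac{1}{154}$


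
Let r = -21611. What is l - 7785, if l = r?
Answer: -29396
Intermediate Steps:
l = -21611
l - 7785 = -21611 - 7785 = -29396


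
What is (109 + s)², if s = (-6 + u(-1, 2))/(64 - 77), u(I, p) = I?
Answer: 2027776/169 ≈ 11999.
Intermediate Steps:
s = 7/13 (s = (-6 - 1)/(64 - 77) = -7/(-13) = -7*(-1/13) = 7/13 ≈ 0.53846)
(109 + s)² = (109 + 7/13)² = (1424/13)² = 2027776/169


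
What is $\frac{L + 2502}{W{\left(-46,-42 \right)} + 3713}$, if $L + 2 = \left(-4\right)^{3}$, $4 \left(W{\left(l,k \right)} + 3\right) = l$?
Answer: $\frac{4872}{7397} \approx 0.65865$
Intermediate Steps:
$W{\left(l,k \right)} = -3 + \frac{l}{4}$
$L = -66$ ($L = -2 + \left(-4\right)^{3} = -2 - 64 = -66$)
$\frac{L + 2502}{W{\left(-46,-42 \right)} + 3713} = \frac{-66 + 2502}{\left(-3 + \frac{1}{4} \left(-46\right)\right) + 3713} = \frac{2436}{\left(-3 - \frac{23}{2}\right) + 3713} = \frac{2436}{- \frac{29}{2} + 3713} = \frac{2436}{\frac{7397}{2}} = 2436 \cdot \frac{2}{7397} = \frac{4872}{7397}$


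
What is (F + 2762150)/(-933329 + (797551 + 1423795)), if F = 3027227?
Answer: 5789377/1288017 ≈ 4.4948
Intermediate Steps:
(F + 2762150)/(-933329 + (797551 + 1423795)) = (3027227 + 2762150)/(-933329 + (797551 + 1423795)) = 5789377/(-933329 + 2221346) = 5789377/1288017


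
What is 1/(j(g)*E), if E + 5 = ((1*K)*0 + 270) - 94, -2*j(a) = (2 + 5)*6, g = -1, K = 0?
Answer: -1/3591 ≈ -0.00027847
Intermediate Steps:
j(a) = -21 (j(a) = -(2 + 5)*6/2 = -7*6/2 = -1/2*42 = -21)
E = 171 (E = -5 + (((1*0)*0 + 270) - 94) = -5 + ((0*0 + 270) - 94) = -5 + ((0 + 270) - 94) = -5 + (270 - 94) = -5 + 176 = 171)
1/(j(g)*E) = 1/(-21*171) = 1/(-3591) = -1/3591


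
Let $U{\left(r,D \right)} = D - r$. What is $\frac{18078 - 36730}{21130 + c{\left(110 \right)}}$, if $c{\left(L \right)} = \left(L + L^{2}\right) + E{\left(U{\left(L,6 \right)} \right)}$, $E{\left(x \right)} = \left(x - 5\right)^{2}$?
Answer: $- \frac{18652}{45221} \approx -0.41246$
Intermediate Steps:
$E{\left(x \right)} = \left(-5 + x\right)^{2}$
$c{\left(L \right)} = L + L^{2} + \left(1 - L\right)^{2}$ ($c{\left(L \right)} = \left(L + L^{2}\right) + \left(-5 - \left(-6 + L\right)\right)^{2} = \left(L + L^{2}\right) + \left(1 - L\right)^{2} = L + L^{2} + \left(1 - L\right)^{2}$)
$\frac{18078 - 36730}{21130 + c{\left(110 \right)}} = \frac{18078 - 36730}{21130 + \left(1 - 110 + 2 \cdot 110^{2}\right)} = - \frac{18652}{21130 + \left(1 - 110 + 2 \cdot 12100\right)} = - \frac{18652}{21130 + \left(1 - 110 + 24200\right)} = - \frac{18652}{21130 + 24091} = - \frac{18652}{45221}$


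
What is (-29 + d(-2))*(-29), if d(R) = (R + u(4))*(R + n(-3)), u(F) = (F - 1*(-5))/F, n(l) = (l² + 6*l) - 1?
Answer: 928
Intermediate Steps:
n(l) = -1 + l² + 6*l
u(F) = (5 + F)/F (u(F) = (F + 5)/F = (5 + F)/F)
d(R) = (-10 + R)*(9/4 + R) (d(R) = (R + (5 + 4)/4)*(R + (-1 + (-3)² + 6*(-3))) = (R + (¼)*9)*(R + (-1 + 9 - 18)) = (R + 9/4)*(R - 10) = (9/4 + R)*(-10 + R) = (-10 + R)*(9/4 + R))
(-29 + d(-2))*(-29) = (-29 + (-45/2 + (-2)² - 31/4*(-2)))*(-29) = (-29 + (-45/2 + 4 + 31/2))*(-29) = (-29 - 3)*(-29) = -32*(-29) = 928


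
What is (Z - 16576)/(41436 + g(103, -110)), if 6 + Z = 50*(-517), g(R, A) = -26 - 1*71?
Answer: -42432/41339 ≈ -1.0264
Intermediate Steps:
g(R, A) = -97 (g(R, A) = -26 - 71 = -97)
Z = -25856 (Z = -6 + 50*(-517) = -6 - 25850 = -25856)
(Z - 16576)/(41436 + g(103, -110)) = (-25856 - 16576)/(41436 - 97) = -42432/41339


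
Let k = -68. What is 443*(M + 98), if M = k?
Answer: 13290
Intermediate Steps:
M = -68
443*(M + 98) = 443*(-68 + 98) = 443*30 = 13290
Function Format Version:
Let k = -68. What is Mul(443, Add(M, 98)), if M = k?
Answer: 13290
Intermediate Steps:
M = -68
Mul(443, Add(M, 98)) = Mul(443, Add(-68, 98)) = Mul(443, 30) = 13290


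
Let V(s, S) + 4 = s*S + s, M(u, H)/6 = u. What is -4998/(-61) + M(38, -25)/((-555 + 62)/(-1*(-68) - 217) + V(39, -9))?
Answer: 230789526/2842051 ≈ 81.205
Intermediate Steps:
M(u, H) = 6*u
V(s, S) = -4 + s + S*s (V(s, S) = -4 + (s*S + s) = -4 + (S*s + s) = -4 + (s + S*s) = -4 + s + S*s)
-4998/(-61) + M(38, -25)/((-555 + 62)/(-1*(-68) - 217) + V(39, -9)) = -4998/(-61) + (6*38)/((-555 + 62)/(-1*(-68) - 217) + (-4 + 39 - 9*39)) = -4998*(-1/61) + 228/(-493/(68 - 217) + (-4 + 39 - 351)) = 4998/61 + 228/(-493/(-149) - 316) = 4998/61 + 228/(-493*(-1/149) - 316) = 4998/61 + 228/(493/149 - 316) = 4998/61 + 228/(-46591/149) = 4998/61 + 228*(-149/46591) = 4998/61 - 33972/46591 = 230789526/2842051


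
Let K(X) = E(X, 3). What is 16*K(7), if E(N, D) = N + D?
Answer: 160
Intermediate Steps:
E(N, D) = D + N
K(X) = 3 + X
16*K(7) = 16*(3 + 7) = 16*10 = 160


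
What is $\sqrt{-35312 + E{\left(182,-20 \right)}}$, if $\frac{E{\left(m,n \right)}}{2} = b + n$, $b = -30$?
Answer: $2 i \sqrt{8853} \approx 188.18 i$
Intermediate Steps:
$E{\left(m,n \right)} = -60 + 2 n$ ($E{\left(m,n \right)} = 2 \left(-30 + n\right) = -60 + 2 n$)
$\sqrt{-35312 + E{\left(182,-20 \right)}} = \sqrt{-35312 + \left(-60 + 2 \left(-20\right)\right)} = \sqrt{-35312 - 100} = \sqrt{-35412} = 2 i \sqrt{8853}$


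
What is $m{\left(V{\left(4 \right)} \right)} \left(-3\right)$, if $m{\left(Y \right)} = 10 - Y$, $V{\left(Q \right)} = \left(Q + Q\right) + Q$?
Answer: $6$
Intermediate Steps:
$V{\left(Q \right)} = 3 Q$ ($V{\left(Q \right)} = 2 Q + Q = 3 Q$)
$m{\left(V{\left(4 \right)} \right)} \left(-3\right) = \left(10 - 3 \cdot 4\right) \left(-3\right) = \left(10 - 12\right) \left(-3\right) = \left(-2\right) \left(-3\right) = 6$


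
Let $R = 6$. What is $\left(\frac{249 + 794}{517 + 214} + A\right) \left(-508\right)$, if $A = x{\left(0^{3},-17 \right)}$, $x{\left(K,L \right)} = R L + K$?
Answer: $\frac{37347652}{731} \approx 51091.0$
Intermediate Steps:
$x{\left(K,L \right)} = K + 6 L$ ($x{\left(K,L \right)} = 6 L + K = K + 6 L$)
$A = -102$ ($A = 0^{3} + 6 \left(-17\right) = 0 - 102 = -102$)
$\left(\frac{249 + 794}{517 + 214} + A\right) \left(-508\right) = \left(\frac{249 + 794}{517 + 214} - 102\right) \left(-508\right) = \left(\frac{1043}{731} - 102\right) \left(-508\right) = \left(- \frac{73519}{731}\right) \left(-508\right) = \frac{37347652}{731}$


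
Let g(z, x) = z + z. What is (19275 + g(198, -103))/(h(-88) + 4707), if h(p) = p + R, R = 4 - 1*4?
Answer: 19671/4619 ≈ 4.2587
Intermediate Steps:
R = 0 (R = 4 - 4 = 0)
g(z, x) = 2*z
h(p) = p (h(p) = p + 0 = p)
(19275 + g(198, -103))/(h(-88) + 4707) = (19275 + 2*198)/(-88 + 4707) = (19275 + 396)/4619 = 19671*(1/4619) = 19671/4619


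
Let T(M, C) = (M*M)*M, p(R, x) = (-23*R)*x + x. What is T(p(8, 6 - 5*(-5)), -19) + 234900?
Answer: -182573521317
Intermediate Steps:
p(R, x) = x - 23*R*x (p(R, x) = -23*R*x + x = x - 23*R*x)
T(M, C) = M**3 (T(M, C) = M**2*M = M**3)
T(p(8, 6 - 5*(-5)), -19) + 234900 = ((6 - 5*(-5))*(1 - 23*8))**3 + 234900 = ((6 + 25)*(1 - 184))**3 + 234900 = (31*(-183))**3 + 234900 = (-5673)**3 + 234900 = -182573756217 + 234900 = -182573521317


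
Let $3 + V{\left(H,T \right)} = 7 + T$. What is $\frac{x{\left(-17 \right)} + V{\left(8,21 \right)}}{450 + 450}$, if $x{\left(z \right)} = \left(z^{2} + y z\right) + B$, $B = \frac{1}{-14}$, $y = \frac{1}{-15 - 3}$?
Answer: $\frac{19837}{56700} \approx 0.34986$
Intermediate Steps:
$V{\left(H,T \right)} = 4 + T$ ($V{\left(H,T \right)} = -3 + \left(7 + T\right) = 4 + T$)
$y = - \frac{1}{18}$ ($y = \frac{1}{-18} = - \frac{1}{18} \approx -0.055556$)
$B = - \frac{1}{14} \approx -0.071429$
$x{\left(z \right)} = - \frac{1}{14} + z^{2} - \frac{z}{18}$ ($x{\left(z \right)} = \left(z^{2} - \frac{z}{18}\right) - \frac{1}{14} = - \frac{1}{14} + z^{2} - \frac{z}{18}$)
$\frac{x{\left(-17 \right)} + V{\left(8,21 \right)}}{450 + 450} = \frac{\left(- \frac{1}{14} + \left(-17\right)^{2} - - \frac{17}{18}\right) + \left(4 + 21\right)}{450 + 450} = \frac{\left(- \frac{1}{14} + 289 + \frac{17}{18}\right) + 25}{900} = \left(\frac{18262}{63} + 25\right) \frac{1}{900} = \frac{19837}{63} \cdot \frac{1}{900} = \frac{19837}{56700}$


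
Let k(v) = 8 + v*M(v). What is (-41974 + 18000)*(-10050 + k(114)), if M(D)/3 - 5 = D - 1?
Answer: -726747836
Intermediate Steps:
M(D) = 12 + 3*D (M(D) = 15 + 3*(D - 1) = 15 + 3*(-1 + D) = 15 + (-3 + 3*D) = 12 + 3*D)
k(v) = 8 + v*(12 + 3*v)
(-41974 + 18000)*(-10050 + k(114)) = (-41974 + 18000)*(-10050 + (8 + 3*114*(4 + 114))) = -23974*(-10050 + (8 + 3*114*118)) = -23974*(-10050 + (8 + 40356)) = -23974*(-10050 + 40364) = -23974*30314 = -726747836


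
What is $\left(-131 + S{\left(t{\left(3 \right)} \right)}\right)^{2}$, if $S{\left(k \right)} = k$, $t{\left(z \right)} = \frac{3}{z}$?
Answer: $16900$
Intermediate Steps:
$\left(-131 + S{\left(t{\left(3 \right)} \right)}\right)^{2} = \left(-131 + \frac{3}{3}\right)^{2} = \left(-131 + 3 \cdot \frac{1}{3}\right)^{2} = \left(-131 + 1\right)^{2} = \left(-130\right)^{2} = 16900$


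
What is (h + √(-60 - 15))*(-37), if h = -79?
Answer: 2923 - 185*I*√3 ≈ 2923.0 - 320.43*I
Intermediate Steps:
(h + √(-60 - 15))*(-37) = (-79 + √(-60 - 15))*(-37) = (-79 + √(-75))*(-37) = (-79 + 5*I*√3)*(-37) = 2923 - 185*I*√3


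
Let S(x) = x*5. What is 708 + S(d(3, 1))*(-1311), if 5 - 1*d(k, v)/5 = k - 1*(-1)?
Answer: -32067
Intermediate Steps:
d(k, v) = 20 - 5*k (d(k, v) = 25 - 5*(k - 1*(-1)) = 25 - 5*(k + 1) = 25 - 5*(1 + k) = 25 + (-5 - 5*k) = 20 - 5*k)
S(x) = 5*x
708 + S(d(3, 1))*(-1311) = 708 + (5*(20 - 5*3))*(-1311) = 708 + (5*(20 - 15))*(-1311) = 708 + (5*5)*(-1311) = 708 + 25*(-1311) = 708 - 32775 = -32067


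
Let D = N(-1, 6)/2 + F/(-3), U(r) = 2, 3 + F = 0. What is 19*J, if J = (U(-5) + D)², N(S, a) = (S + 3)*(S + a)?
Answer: 1216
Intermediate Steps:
F = -3 (F = -3 + 0 = -3)
N(S, a) = (3 + S)*(S + a)
D = 6 (D = ((-1)² + 3*(-1) + 3*6 - 1*6)/2 - 3/(-3) = (1 - 3 + 18 - 6)*(½) - 3*(-⅓) = 10*(½) + 1 = 5 + 1 = 6)
J = 64 (J = (2 + 6)² = 8² = 64)
19*J = 19*64 = 1216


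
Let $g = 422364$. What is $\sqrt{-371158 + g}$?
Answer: $\sqrt{51206} \approx 226.29$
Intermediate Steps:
$\sqrt{-371158 + g} = \sqrt{-371158 + 422364} = \sqrt{51206}$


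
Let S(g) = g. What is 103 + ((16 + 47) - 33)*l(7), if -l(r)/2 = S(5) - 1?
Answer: -137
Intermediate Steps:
l(r) = -8 (l(r) = -2*(5 - 1) = -2*4 = -8)
103 + ((16 + 47) - 33)*l(7) = 103 + ((16 + 47) - 33)*(-8) = 103 + (63 - 33)*(-8) = 103 + 30*(-8) = 103 - 240 = -137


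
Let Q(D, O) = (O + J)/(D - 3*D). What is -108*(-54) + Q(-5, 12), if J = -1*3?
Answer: 58329/10 ≈ 5832.9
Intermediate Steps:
J = -3
Q(D, O) = -(-3 + O)/(2*D) (Q(D, O) = (O - 3)/(D - 3*D) = (-3 + O)/((-2*D)) = (-3 + O)*(-1/(2*D)) = -(-3 + O)/(2*D))
-108*(-54) + Q(-5, 12) = -108*(-54) + (½)*(3 - 1*12)/(-5) = 5832 + (½)*(-⅕)*(3 - 12) = 5832 + (½)*(-⅕)*(-9) = 5832 + 9/10 = 58329/10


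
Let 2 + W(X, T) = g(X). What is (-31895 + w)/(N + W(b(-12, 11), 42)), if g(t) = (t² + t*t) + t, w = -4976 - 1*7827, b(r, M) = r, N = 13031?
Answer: -44698/13305 ≈ -3.3595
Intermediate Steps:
w = -12803 (w = -4976 - 7827 = -12803)
g(t) = t + 2*t² (g(t) = (t² + t²) + t = 2*t² + t = t + 2*t²)
W(X, T) = -2 + X*(1 + 2*X)
(-31895 + w)/(N + W(b(-12, 11), 42)) = (-31895 - 12803)/(13031 + (-2 - 12*(1 + 2*(-12)))) = -44698/(13031 + (-2 - 12*(1 - 24))) = -44698/(13031 + (-2 - 12*(-23))) = -44698/(13031 + (-2 + 276)) = -44698/(13031 + 274) = -44698/13305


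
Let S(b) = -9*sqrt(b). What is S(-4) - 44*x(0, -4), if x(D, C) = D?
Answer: -18*I ≈ -18.0*I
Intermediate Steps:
S(-4) - 44*x(0, -4) = -18*I - 44*0 = -18*I + 0 = -18*I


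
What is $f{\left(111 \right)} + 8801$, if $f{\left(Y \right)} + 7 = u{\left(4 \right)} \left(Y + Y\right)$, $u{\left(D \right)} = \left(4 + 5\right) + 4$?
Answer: $11680$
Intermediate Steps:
$u{\left(D \right)} = 13$ ($u{\left(D \right)} = 9 + 4 = 13$)
$f{\left(Y \right)} = -7 + 26 Y$ ($f{\left(Y \right)} = -7 + 13 \left(Y + Y\right) = -7 + 13 \cdot 2 Y = -7 + 26 Y$)
$f{\left(111 \right)} + 8801 = \left(-7 + 26 \cdot 111\right) + 8801 = \left(-7 + 2886\right) + 8801 = 2879 + 8801 = 11680$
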